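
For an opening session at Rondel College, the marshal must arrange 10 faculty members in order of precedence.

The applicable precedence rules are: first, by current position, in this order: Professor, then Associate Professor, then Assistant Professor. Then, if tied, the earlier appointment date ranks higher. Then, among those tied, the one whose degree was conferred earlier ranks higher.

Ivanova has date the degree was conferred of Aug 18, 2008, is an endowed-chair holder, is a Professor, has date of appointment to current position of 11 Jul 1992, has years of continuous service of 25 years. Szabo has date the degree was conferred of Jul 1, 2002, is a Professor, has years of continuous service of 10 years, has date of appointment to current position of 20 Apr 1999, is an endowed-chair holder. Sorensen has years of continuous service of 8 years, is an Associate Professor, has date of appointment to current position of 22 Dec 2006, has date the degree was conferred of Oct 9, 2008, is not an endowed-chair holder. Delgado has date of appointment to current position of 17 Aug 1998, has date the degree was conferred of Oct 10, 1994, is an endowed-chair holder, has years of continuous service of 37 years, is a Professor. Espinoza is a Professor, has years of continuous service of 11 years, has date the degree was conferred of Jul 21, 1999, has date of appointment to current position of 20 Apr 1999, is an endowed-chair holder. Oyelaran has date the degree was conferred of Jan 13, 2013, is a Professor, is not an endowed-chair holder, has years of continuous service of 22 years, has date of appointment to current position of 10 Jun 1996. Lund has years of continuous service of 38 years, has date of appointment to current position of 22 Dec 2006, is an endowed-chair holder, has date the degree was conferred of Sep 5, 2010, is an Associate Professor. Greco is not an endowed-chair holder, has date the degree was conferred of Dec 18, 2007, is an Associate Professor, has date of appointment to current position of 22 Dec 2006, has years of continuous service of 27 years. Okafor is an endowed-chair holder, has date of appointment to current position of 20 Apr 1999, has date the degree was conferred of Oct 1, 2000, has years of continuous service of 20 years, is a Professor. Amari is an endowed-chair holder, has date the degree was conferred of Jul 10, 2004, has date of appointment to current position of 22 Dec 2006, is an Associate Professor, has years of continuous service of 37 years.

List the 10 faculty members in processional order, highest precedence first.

Ivanova, Oyelaran, Delgado, Espinoza, Okafor, Szabo, Amari, Greco, Sorensen, Lund

By current position: Ivanova, Oyelaran, Delgado, Espinoza, Okafor and Szabo (Professor); then Amari, Greco, Sorensen and Lund (Associate Professor).
Among Ivanova, Oyelaran, Delgado, Espinoza, Okafor and Szabo, by date of appointment to current position (earlier first): Ivanova (11 Jul 1992) before Oyelaran (10 Jun 1996) before Delgado (17 Aug 1998) before Espinoza, Okafor and Szabo (20 Apr 1999).
Among Espinoza, Okafor and Szabo, by date the degree was conferred (earlier first): Espinoza (Jul 21, 1999) before Okafor (Oct 1, 2000) before Szabo (Jul 1, 2002).
Amari, Greco, Sorensen and Lund all have date of appointment to current position 22 Dec 2006, so the next rule applies.
Among Amari, Greco, Sorensen and Lund, by date the degree was conferred (earlier first): Amari (Jul 10, 2004) before Greco (Dec 18, 2007) before Sorensen (Oct 9, 2008) before Lund (Sep 5, 2010).
Full order: Ivanova, Oyelaran, Delgado, Espinoza, Okafor, Szabo, Amari, Greco, Sorensen, Lund.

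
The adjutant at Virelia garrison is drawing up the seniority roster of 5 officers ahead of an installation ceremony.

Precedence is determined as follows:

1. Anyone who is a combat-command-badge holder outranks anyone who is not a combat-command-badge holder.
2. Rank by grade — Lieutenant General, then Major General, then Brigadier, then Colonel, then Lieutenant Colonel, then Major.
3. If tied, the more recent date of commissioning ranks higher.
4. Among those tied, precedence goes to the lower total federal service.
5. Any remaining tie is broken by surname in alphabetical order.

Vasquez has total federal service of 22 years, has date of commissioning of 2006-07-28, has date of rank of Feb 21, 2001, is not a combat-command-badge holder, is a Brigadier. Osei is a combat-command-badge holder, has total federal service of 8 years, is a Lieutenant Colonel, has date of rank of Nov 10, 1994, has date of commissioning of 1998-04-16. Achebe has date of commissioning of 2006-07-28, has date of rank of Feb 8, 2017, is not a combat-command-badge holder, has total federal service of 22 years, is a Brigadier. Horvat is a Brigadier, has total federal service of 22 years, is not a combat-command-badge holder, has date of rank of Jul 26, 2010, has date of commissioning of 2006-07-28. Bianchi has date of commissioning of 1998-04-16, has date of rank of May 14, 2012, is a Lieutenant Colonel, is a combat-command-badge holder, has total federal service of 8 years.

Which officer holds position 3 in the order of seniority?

Achebe

By the first rule: Bianchi and Osei (both a combat-command-badge holder); then Achebe, Horvat and Vasquez (each not a combat-command-badge holder).
Bianchi and Osei are each Lieutenant Colonel, so the next rule applies.
Bianchi and Osei both have date of commissioning 1998-04-16, so the next rule applies.
Bianchi and Osei both have total federal service 8 years, so the next rule applies.
Among Bianchi and Osei, alphabetically by surname: Bianchi before Osei.
Achebe, Horvat and Vasquez are each Brigadier, so the next rule applies.
Achebe, Horvat and Vasquez all have date of commissioning 2006-07-28, so the next rule applies.
Achebe, Horvat and Vasquez all have total federal service 22 years, so the next rule applies.
Among Achebe, Horvat and Vasquez, alphabetically by surname: Achebe before Horvat before Vasquez.
Order: Bianchi, Osei, Achebe, Horvat, Vasquez.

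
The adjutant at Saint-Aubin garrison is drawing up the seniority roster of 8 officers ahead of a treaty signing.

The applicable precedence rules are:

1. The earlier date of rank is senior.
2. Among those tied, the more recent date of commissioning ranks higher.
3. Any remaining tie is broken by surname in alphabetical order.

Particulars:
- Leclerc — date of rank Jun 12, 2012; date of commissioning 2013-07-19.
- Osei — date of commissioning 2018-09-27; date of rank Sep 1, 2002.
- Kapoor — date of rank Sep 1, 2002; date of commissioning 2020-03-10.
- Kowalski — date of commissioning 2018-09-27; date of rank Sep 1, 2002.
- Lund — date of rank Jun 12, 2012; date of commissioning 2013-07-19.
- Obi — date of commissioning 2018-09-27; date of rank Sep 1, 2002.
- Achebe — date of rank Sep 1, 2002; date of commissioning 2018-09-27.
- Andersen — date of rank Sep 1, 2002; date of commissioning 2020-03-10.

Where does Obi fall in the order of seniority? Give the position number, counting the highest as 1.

By date of rank (earlier first): Andersen, Kapoor, Achebe, Kowalski, Obi and Osei (each Sep 1, 2002); then Leclerc and Lund (both Jun 12, 2012).
Among Andersen, Kapoor, Achebe, Kowalski, Obi and Osei, by date of commissioning (later first): Andersen and Kapoor (2020-03-10) before Achebe, Kowalski, Obi and Osei (2018-09-27).
Among Andersen and Kapoor, alphabetically by surname: Andersen before Kapoor.
Among Achebe, Kowalski, Obi and Osei, alphabetically by surname: Achebe before Kowalski before Obi before Osei.
Leclerc and Lund both have date of commissioning 2013-07-19, so the next rule applies.
Among Leclerc and Lund, alphabetically by surname: Leclerc before Lund.
Order: Andersen, Kapoor, Achebe, Kowalski, Obi, Osei, Leclerc, Lund. So position 5.

5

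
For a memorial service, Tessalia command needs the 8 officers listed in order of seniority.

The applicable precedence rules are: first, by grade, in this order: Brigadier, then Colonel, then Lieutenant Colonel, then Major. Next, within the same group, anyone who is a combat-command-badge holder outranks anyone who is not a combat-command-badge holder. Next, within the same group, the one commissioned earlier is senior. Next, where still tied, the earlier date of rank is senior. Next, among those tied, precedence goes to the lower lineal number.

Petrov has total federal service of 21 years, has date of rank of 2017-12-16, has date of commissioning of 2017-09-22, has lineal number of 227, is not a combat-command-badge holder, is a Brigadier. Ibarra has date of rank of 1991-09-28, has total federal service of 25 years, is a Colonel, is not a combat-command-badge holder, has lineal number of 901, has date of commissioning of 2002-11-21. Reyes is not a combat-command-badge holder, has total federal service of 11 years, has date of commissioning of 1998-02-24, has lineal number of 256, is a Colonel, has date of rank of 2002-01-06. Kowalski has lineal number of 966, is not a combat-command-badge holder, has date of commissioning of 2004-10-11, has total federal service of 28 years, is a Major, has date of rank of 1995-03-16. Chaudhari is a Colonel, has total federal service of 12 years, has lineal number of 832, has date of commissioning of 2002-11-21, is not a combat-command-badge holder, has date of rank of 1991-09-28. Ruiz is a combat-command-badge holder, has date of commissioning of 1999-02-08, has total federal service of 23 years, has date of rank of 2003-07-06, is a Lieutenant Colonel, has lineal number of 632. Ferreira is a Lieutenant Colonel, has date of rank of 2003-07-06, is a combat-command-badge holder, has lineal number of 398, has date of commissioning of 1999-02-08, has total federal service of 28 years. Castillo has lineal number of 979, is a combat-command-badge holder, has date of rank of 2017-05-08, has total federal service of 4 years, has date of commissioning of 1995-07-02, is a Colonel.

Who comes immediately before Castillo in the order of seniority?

Petrov

By grade: Petrov (Brigadier); then Castillo, Reyes, Chaudhari and Ibarra (Colonel); then Ferreira and Ruiz (Lieutenant Colonel); then Kowalski (Major).
Among Castillo, Reyes, Chaudhari and Ibarra, a combat-command-badge holder before not a combat-command-badge holder: Castillo (a combat-command-badge holder) before Reyes, Chaudhari and Ibarra (not a combat-command-badge holder).
Among Reyes, Chaudhari and Ibarra, by date of commissioning (earlier first): Reyes (1998-02-24) before Chaudhari and Ibarra (2002-11-21).
Chaudhari and Ibarra both have date of rank 1991-09-28, so the next rule applies.
Among Chaudhari and Ibarra, by lineal number (lower first): Chaudhari (832) before Ibarra (901).
Ferreira and Ruiz are each a combat-command-badge holder, so the next rule applies.
Ferreira and Ruiz both have date of commissioning 1999-02-08, so the next rule applies.
Ferreira and Ruiz both have date of rank 2003-07-06, so the next rule applies.
Among Ferreira and Ruiz, by lineal number (lower first): Ferreira (398) before Ruiz (632).
Order: Petrov, Castillo, Reyes, Chaudhari, Ibarra, Ferreira, Ruiz, Kowalski.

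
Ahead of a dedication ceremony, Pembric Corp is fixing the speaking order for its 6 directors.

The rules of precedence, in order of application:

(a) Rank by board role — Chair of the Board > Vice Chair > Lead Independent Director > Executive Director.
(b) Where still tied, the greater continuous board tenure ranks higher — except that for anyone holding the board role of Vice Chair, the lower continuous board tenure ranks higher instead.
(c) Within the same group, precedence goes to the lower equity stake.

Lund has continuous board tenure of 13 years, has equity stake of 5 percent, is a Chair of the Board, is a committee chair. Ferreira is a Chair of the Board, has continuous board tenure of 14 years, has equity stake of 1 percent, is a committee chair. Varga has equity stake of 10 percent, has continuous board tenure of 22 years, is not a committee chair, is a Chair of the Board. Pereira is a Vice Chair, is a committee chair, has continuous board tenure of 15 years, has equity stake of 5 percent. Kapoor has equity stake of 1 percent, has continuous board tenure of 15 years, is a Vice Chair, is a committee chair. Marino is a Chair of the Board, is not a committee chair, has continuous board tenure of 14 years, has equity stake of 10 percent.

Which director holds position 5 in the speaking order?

Kapoor

By board role: Varga, Ferreira, Marino and Lund (Chair of the Board); then Kapoor and Pereira (Vice Chair).
Among Varga, Ferreira, Marino and Lund, by continuous board tenure (higher first): Varga (22 years) before Ferreira and Marino (14 years) before Lund (13 years).
Among Ferreira and Marino, by equity stake (lower first): Ferreira (1 percent) before Marino (10 percent).
Kapoor and Pereira both have continuous board tenure 15 years, so the next rule applies.
Among Kapoor and Pereira, by equity stake (lower first): Kapoor (1 percent) before Pereira (5 percent).
Order: Varga, Ferreira, Marino, Lund, Kapoor, Pereira.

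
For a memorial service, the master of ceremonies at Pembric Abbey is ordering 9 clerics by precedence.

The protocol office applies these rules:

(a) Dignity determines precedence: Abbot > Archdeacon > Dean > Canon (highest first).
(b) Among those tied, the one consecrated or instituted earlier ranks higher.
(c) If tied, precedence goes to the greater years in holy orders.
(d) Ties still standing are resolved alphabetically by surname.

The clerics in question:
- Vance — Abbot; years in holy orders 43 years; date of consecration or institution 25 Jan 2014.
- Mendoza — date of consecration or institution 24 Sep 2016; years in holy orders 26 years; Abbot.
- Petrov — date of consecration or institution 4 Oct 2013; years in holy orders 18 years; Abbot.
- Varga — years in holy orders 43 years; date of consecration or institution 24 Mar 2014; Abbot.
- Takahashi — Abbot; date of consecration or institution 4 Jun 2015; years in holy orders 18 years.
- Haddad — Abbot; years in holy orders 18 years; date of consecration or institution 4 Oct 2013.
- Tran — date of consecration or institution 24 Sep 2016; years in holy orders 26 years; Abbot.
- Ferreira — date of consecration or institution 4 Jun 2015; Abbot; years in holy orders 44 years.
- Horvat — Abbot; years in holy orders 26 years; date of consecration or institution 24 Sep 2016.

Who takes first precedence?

By dignity: Haddad, Petrov, Vance, Varga, Ferreira, Takahashi, Horvat, Mendoza and Tran (Abbot).
Among Haddad, Petrov, Vance, Varga, Ferreira, Takahashi, Horvat, Mendoza and Tran, by date of consecration or institution (earlier first): Haddad and Petrov (4 Oct 2013) before Vance (25 Jan 2014) before Varga (24 Mar 2014) before Ferreira and Takahashi (4 Jun 2015) before Horvat, Mendoza and Tran (24 Sep 2016).
Haddad and Petrov both have years in holy orders 18 years, so the next rule applies.
Among Haddad and Petrov, alphabetically by surname: Haddad before Petrov.
Among Ferreira and Takahashi, by years in holy orders (higher first): Ferreira (44 years) before Takahashi (18 years).
Horvat, Mendoza and Tran all have years in holy orders 26 years, so the next rule applies.
Among Horvat, Mendoza and Tran, alphabetically by surname: Horvat before Mendoza before Tran.
Order: Haddad, Petrov, Vance, Varga, Ferreira, Takahashi, Horvat, Mendoza, Tran.

Haddad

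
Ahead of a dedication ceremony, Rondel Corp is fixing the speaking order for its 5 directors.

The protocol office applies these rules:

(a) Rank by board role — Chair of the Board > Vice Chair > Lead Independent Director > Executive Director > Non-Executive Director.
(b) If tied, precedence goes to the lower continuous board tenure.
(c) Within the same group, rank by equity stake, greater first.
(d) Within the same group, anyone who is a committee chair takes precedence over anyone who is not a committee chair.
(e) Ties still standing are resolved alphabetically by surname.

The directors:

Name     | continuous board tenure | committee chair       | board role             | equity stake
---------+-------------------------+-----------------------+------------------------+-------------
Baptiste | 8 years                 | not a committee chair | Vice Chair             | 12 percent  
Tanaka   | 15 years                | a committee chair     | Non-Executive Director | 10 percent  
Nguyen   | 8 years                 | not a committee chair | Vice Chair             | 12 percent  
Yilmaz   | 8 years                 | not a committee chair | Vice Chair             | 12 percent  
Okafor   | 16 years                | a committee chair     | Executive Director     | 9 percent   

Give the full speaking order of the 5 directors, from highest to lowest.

By board role: Baptiste, Nguyen and Yilmaz (Vice Chair); then Okafor (Executive Director); then Tanaka (Non-Executive Director).
Baptiste, Nguyen and Yilmaz all have continuous board tenure 8 years, so the next rule applies.
Baptiste, Nguyen and Yilmaz all have equity stake 12 percent, so the next rule applies.
Baptiste, Nguyen and Yilmaz are each not a committee chair, so the next rule applies.
Among Baptiste, Nguyen and Yilmaz, alphabetically by surname: Baptiste before Nguyen before Yilmaz.
Full order: Baptiste, Nguyen, Yilmaz, Okafor, Tanaka.

Baptiste, Nguyen, Yilmaz, Okafor, Tanaka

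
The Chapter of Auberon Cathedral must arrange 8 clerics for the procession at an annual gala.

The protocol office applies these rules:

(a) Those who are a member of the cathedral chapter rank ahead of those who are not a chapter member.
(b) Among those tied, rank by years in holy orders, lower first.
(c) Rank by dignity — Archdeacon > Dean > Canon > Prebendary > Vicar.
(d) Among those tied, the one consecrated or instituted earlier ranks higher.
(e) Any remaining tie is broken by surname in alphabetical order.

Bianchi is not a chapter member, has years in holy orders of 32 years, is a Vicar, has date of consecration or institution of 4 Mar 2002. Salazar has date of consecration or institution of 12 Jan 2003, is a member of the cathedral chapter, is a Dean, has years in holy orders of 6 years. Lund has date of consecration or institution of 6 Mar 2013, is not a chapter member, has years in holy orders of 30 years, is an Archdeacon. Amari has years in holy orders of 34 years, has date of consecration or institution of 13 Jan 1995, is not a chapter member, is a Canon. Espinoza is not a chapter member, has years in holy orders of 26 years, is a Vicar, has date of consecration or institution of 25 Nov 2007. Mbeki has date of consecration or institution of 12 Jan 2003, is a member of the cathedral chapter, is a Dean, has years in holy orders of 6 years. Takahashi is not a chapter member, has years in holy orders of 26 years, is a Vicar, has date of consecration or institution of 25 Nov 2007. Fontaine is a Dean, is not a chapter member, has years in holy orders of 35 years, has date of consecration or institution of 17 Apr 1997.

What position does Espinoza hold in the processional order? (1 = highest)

By the first rule: Mbeki and Salazar (both a member of the cathedral chapter); then Espinoza, Takahashi, Lund, Bianchi, Amari and Fontaine (each not a chapter member).
Mbeki and Salazar both have years in holy orders 6 years, so the next rule applies.
Mbeki and Salazar are each Dean, so the next rule applies.
Mbeki and Salazar both have date of consecration or institution 12 Jan 2003, so the next rule applies.
Among Mbeki and Salazar, alphabetically by surname: Mbeki before Salazar.
Among Espinoza, Takahashi, Lund, Bianchi, Amari and Fontaine, by years in holy orders (lower first): Espinoza and Takahashi (26 years) before Lund (30 years) before Bianchi (32 years) before Amari (34 years) before Fontaine (35 years).
Espinoza and Takahashi are each Vicar, so the next rule applies.
Espinoza and Takahashi both have date of consecration or institution 25 Nov 2007, so the next rule applies.
Among Espinoza and Takahashi, alphabetically by surname: Espinoza before Takahashi.
Order: Mbeki, Salazar, Espinoza, Takahashi, Lund, Bianchi, Amari, Fontaine. So position 3.

3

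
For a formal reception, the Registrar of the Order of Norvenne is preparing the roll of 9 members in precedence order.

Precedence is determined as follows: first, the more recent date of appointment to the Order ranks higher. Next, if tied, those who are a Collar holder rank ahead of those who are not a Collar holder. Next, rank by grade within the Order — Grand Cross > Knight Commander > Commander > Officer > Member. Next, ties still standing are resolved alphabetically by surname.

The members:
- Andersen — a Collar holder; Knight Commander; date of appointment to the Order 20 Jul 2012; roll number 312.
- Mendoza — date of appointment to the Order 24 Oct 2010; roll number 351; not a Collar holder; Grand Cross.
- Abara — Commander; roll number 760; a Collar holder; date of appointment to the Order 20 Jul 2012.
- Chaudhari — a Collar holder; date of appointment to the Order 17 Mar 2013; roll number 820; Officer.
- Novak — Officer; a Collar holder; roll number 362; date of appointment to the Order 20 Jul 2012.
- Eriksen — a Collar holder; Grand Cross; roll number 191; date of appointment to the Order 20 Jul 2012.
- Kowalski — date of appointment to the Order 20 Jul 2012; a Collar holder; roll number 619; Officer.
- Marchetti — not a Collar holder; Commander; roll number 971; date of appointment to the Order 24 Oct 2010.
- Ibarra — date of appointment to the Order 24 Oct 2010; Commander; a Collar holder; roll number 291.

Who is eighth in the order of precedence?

Mendoza

By date of appointment to the Order (later first): Chaudhari (17 Mar 2013); then Eriksen, Andersen, Abara, Kowalski and Novak (each 20 Jul 2012); then Ibarra, Mendoza and Marchetti (each 24 Oct 2010).
Eriksen, Andersen, Abara, Kowalski and Novak are each a Collar holder, so the next rule applies.
Among Eriksen, Andersen, Abara, Kowalski and Novak, by grade within the Order: Eriksen (Grand Cross) before Andersen (Knight Commander) before Abara (Commander) before Kowalski and Novak (Officer).
Among Kowalski and Novak, alphabetically by surname: Kowalski before Novak.
Among Ibarra, Mendoza and Marchetti, a Collar holder before not a Collar holder: Ibarra (a Collar holder) before Mendoza and Marchetti (not a Collar holder).
Among Mendoza and Marchetti, by grade within the Order: Mendoza (Grand Cross) before Marchetti (Commander).
Order: Chaudhari, Eriksen, Andersen, Abara, Kowalski, Novak, Ibarra, Mendoza, Marchetti.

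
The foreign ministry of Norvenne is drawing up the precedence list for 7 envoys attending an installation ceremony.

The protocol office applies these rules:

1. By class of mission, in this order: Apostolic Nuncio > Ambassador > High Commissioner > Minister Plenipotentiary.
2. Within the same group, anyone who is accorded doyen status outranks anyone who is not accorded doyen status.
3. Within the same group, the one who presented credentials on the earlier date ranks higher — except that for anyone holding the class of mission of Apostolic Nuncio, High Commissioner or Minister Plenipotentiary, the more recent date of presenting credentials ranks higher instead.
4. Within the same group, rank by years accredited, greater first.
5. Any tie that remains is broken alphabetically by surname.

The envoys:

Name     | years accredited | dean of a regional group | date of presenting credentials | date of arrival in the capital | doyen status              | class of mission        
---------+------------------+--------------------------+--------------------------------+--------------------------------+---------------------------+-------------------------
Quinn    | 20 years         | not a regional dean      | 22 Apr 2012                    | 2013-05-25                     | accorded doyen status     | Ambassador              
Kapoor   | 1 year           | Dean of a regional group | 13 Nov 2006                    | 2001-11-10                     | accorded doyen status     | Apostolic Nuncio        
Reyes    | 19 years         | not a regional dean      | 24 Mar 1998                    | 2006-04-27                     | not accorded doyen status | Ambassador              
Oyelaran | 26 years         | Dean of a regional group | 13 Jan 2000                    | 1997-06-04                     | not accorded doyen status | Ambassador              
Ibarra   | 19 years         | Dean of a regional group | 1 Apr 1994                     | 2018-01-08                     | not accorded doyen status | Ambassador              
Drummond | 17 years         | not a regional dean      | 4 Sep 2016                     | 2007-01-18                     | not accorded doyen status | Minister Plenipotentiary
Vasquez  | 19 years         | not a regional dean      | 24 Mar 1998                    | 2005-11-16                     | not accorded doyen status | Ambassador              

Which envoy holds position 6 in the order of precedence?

Oyelaran

By class of mission: Kapoor (Apostolic Nuncio); then Quinn, Ibarra, Reyes, Vasquez and Oyelaran (Ambassador); then Drummond (Minister Plenipotentiary).
Among Quinn, Ibarra, Reyes, Vasquez and Oyelaran, accorded doyen status before not accorded doyen status: Quinn (accorded doyen status) before Ibarra, Reyes, Vasquez and Oyelaran (not accorded doyen status).
Among Ibarra, Reyes, Vasquez and Oyelaran, by date of presenting credentials (earlier first): Ibarra (1 Apr 1994) before Reyes and Vasquez (24 Mar 1998) before Oyelaran (13 Jan 2000).
Reyes and Vasquez both have years accredited 19 years, so the next rule applies.
Among Reyes and Vasquez, alphabetically by surname: Reyes before Vasquez.
Order: Kapoor, Quinn, Ibarra, Reyes, Vasquez, Oyelaran, Drummond.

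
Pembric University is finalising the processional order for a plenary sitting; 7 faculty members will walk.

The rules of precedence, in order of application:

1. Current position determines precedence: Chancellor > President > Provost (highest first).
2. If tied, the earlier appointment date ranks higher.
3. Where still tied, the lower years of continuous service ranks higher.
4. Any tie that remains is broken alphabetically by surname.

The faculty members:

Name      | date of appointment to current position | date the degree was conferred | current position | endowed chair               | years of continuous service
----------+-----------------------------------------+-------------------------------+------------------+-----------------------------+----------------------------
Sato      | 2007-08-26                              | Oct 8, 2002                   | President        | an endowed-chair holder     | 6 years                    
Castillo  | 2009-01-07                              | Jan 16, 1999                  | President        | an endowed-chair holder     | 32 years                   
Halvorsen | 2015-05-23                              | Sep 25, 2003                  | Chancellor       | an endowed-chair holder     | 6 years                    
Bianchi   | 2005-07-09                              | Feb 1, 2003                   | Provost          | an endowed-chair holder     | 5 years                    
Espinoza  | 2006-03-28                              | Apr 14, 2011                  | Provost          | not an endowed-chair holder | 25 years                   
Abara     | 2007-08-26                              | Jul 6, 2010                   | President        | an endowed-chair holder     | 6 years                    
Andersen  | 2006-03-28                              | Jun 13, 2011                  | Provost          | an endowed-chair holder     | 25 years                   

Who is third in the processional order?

By current position: Halvorsen (Chancellor); then Abara, Sato and Castillo (President); then Bianchi, Andersen and Espinoza (Provost).
Among Abara, Sato and Castillo, by date of appointment to current position (earlier first): Abara and Sato (2007-08-26) before Castillo (2009-01-07).
Abara and Sato both have years of continuous service 6 years, so the next rule applies.
Among Abara and Sato, alphabetically by surname: Abara before Sato.
Among Bianchi, Andersen and Espinoza, by date of appointment to current position (earlier first): Bianchi (2005-07-09) before Andersen and Espinoza (2006-03-28).
Andersen and Espinoza both have years of continuous service 25 years, so the next rule applies.
Among Andersen and Espinoza, alphabetically by surname: Andersen before Espinoza.
Order: Halvorsen, Abara, Sato, Castillo, Bianchi, Andersen, Espinoza.

Sato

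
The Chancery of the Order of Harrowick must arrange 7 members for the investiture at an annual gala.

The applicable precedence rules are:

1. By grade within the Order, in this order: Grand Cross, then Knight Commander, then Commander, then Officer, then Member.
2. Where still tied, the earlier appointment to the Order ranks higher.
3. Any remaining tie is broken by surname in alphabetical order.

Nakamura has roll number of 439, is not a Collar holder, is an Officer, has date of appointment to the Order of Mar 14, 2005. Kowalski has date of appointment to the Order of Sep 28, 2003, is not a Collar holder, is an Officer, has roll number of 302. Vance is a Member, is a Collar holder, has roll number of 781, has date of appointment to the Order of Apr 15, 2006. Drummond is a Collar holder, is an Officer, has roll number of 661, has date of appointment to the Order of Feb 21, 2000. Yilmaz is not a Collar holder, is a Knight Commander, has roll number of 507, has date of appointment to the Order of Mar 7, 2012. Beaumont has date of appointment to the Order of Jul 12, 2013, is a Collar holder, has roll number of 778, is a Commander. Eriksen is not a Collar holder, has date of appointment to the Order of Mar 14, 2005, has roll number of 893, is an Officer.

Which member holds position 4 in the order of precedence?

By grade within the Order: Yilmaz (Knight Commander); then Beaumont (Commander); then Drummond, Kowalski, Eriksen and Nakamura (Officer); then Vance (Member).
Among Drummond, Kowalski, Eriksen and Nakamura, by date of appointment to the Order (earlier first): Drummond (Feb 21, 2000) before Kowalski (Sep 28, 2003) before Eriksen and Nakamura (Mar 14, 2005).
Among Eriksen and Nakamura, alphabetically by surname: Eriksen before Nakamura.
Order: Yilmaz, Beaumont, Drummond, Kowalski, Eriksen, Nakamura, Vance.

Kowalski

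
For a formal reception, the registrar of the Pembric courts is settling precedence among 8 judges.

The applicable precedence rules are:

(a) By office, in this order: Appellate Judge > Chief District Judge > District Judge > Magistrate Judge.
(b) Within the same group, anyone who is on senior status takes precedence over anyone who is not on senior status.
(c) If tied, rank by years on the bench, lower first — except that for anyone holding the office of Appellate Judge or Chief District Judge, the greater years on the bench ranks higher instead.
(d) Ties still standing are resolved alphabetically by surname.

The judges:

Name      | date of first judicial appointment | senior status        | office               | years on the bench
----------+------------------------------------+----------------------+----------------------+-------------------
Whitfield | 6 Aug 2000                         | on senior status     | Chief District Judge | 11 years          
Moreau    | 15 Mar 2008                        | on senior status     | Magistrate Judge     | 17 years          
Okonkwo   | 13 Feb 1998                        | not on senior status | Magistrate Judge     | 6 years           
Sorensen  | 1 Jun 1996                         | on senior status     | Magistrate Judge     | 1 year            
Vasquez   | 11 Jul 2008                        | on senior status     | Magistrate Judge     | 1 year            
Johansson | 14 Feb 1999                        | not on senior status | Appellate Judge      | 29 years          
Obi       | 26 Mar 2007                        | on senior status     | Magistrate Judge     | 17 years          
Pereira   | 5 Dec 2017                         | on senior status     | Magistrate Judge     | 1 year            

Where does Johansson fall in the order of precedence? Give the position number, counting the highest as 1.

By office: Johansson (Appellate Judge); then Whitfield (Chief District Judge); then Pereira, Sorensen, Vasquez, Moreau, Obi and Okonkwo (Magistrate Judge).
Among Pereira, Sorensen, Vasquez, Moreau, Obi and Okonkwo, on senior status before not on senior status: Pereira, Sorensen, Vasquez, Moreau and Obi (on senior status) before Okonkwo (not on senior status).
Among Pereira, Sorensen, Vasquez, Moreau and Obi, by years on the bench (lower first): Pereira, Sorensen and Vasquez (1 year) before Moreau and Obi (17 years).
Among Pereira, Sorensen and Vasquez, alphabetically by surname: Pereira before Sorensen before Vasquez.
Among Moreau and Obi, alphabetically by surname: Moreau before Obi.
Order: Johansson, Whitfield, Pereira, Sorensen, Vasquez, Moreau, Obi, Okonkwo. So position 1.

1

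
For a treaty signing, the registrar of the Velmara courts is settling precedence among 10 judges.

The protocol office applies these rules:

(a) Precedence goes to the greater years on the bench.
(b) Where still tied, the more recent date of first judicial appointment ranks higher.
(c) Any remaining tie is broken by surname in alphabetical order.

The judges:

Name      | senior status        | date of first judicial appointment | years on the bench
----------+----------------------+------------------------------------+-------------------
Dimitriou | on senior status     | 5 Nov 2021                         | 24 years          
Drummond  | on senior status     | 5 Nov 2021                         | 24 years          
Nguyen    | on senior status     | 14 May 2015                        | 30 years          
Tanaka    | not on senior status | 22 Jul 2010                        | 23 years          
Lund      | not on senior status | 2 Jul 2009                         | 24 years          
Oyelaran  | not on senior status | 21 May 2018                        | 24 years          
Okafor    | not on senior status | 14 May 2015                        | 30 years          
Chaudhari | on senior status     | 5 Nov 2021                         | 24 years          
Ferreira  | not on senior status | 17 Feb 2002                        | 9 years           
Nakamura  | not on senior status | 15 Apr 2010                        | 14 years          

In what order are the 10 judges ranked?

Nguyen, Okafor, Chaudhari, Dimitriou, Drummond, Oyelaran, Lund, Tanaka, Nakamura, Ferreira

By years on the bench (higher first): Nguyen and Okafor (both 30 years); then Chaudhari, Dimitriou, Drummond, Oyelaran and Lund (each 24 years); then Tanaka (23 years); then Nakamura (14 years); then Ferreira (9 years).
Nguyen and Okafor both have date of first judicial appointment 14 May 2015, so the next rule applies.
Among Nguyen and Okafor, alphabetically by surname: Nguyen before Okafor.
Among Chaudhari, Dimitriou, Drummond, Oyelaran and Lund, by date of first judicial appointment (later first): Chaudhari, Dimitriou and Drummond (5 Nov 2021) before Oyelaran (21 May 2018) before Lund (2 Jul 2009).
Among Chaudhari, Dimitriou and Drummond, alphabetically by surname: Chaudhari before Dimitriou before Drummond.
Full order: Nguyen, Okafor, Chaudhari, Dimitriou, Drummond, Oyelaran, Lund, Tanaka, Nakamura, Ferreira.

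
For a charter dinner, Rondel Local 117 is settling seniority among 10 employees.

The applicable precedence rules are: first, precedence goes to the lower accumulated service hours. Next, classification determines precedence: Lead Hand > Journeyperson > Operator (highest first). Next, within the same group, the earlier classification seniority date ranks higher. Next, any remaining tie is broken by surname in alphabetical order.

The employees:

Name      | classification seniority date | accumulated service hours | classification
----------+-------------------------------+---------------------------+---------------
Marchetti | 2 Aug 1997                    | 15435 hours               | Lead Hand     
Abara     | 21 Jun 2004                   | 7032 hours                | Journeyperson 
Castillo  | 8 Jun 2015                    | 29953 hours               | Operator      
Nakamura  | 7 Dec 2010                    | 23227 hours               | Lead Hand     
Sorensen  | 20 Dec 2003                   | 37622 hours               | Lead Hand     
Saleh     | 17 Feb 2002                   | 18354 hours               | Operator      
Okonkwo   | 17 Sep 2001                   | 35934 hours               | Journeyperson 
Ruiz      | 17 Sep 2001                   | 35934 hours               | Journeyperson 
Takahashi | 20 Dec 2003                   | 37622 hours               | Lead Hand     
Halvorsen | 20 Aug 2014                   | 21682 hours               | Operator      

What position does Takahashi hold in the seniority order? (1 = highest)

By accumulated service hours (lower first): Abara (7032 hours); then Marchetti (15435 hours); then Saleh (18354 hours); then Halvorsen (21682 hours); then Nakamura (23227 hours); then Castillo (29953 hours); then Okonkwo and Ruiz (both 35934 hours); then Sorensen and Takahashi (both 37622 hours).
Okonkwo and Ruiz are each Journeyperson, so the next rule applies.
Okonkwo and Ruiz both have classification seniority date 17 Sep 2001, so the next rule applies.
Among Okonkwo and Ruiz, alphabetically by surname: Okonkwo before Ruiz.
Sorensen and Takahashi are each Lead Hand, so the next rule applies.
Sorensen and Takahashi both have classification seniority date 20 Dec 2003, so the next rule applies.
Among Sorensen and Takahashi, alphabetically by surname: Sorensen before Takahashi.
Order: Abara, Marchetti, Saleh, Halvorsen, Nakamura, Castillo, Okonkwo, Ruiz, Sorensen, Takahashi. So position 10.

10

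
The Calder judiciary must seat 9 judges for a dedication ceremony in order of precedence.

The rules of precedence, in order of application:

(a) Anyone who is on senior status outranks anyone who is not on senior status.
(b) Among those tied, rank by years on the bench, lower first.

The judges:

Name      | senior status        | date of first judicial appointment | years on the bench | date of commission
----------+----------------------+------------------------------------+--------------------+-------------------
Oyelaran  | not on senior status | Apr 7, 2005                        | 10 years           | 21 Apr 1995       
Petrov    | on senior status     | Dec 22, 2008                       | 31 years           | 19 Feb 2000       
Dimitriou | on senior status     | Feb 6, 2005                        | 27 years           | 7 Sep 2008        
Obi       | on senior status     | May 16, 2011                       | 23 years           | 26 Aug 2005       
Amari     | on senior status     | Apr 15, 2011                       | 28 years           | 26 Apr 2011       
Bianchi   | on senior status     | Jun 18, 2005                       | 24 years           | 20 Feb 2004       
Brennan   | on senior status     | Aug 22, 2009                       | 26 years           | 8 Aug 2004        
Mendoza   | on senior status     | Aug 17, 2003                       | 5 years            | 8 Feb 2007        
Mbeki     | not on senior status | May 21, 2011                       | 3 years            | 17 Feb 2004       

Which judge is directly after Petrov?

By the first rule: Mendoza, Obi, Bianchi, Brennan, Dimitriou, Amari and Petrov (each on senior status); then Mbeki and Oyelaran (both not on senior status).
Among Mendoza, Obi, Bianchi, Brennan, Dimitriou, Amari and Petrov, by years on the bench (lower first): Mendoza (5 years) before Obi (23 years) before Bianchi (24 years) before Brennan (26 years) before Dimitriou (27 years) before Amari (28 years) before Petrov (31 years).
Among Mbeki and Oyelaran, by years on the bench (lower first): Mbeki (3 years) before Oyelaran (10 years).
Order: Mendoza, Obi, Bianchi, Brennan, Dimitriou, Amari, Petrov, Mbeki, Oyelaran.

Mbeki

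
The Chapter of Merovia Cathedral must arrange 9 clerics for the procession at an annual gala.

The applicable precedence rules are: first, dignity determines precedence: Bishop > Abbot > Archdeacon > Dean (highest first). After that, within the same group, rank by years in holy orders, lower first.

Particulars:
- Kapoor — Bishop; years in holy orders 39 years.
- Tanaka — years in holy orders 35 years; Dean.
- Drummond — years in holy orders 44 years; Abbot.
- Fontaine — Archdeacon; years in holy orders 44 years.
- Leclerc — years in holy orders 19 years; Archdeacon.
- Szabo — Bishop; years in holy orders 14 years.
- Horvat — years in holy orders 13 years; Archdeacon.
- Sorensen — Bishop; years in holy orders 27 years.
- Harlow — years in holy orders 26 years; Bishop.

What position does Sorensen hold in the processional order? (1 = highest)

By dignity: Szabo, Harlow, Sorensen and Kapoor (Bishop); then Drummond (Abbot); then Horvat, Leclerc and Fontaine (Archdeacon); then Tanaka (Dean).
Among Szabo, Harlow, Sorensen and Kapoor, by years in holy orders (lower first): Szabo (14 years) before Harlow (26 years) before Sorensen (27 years) before Kapoor (39 years).
Among Horvat, Leclerc and Fontaine, by years in holy orders (lower first): Horvat (13 years) before Leclerc (19 years) before Fontaine (44 years).
Order: Szabo, Harlow, Sorensen, Kapoor, Drummond, Horvat, Leclerc, Fontaine, Tanaka. So position 3.

3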